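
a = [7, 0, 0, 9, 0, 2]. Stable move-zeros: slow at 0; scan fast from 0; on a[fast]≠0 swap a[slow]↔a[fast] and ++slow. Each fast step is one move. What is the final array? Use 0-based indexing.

slow=0 fast=0: a[fast]=7≠0 swap→a[0]=7, slow++,fast++
slow=1 fast=1: a[fast]=0, fast++
slow=1 fast=2: a[fast]=0, fast++
slow=1 fast=3: a[fast]=9≠0 swap→a[1]=9, slow++,fast++
slow=2 fast=4: a[fast]=0, fast++
slow=2 fast=5: a[fast]=2≠0 swap→a[2]=2, slow++,fast++

[7, 9, 2, 0, 0, 0]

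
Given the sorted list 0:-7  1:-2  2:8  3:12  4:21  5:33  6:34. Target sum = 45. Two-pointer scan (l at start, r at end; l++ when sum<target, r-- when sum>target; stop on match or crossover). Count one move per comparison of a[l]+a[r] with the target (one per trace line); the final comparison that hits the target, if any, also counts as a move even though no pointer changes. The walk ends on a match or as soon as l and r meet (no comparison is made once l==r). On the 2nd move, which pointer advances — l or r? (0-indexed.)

l

l=0 r=6: -7+34=27 <45, l++
l=1 r=6: -2+34=32 <45, l++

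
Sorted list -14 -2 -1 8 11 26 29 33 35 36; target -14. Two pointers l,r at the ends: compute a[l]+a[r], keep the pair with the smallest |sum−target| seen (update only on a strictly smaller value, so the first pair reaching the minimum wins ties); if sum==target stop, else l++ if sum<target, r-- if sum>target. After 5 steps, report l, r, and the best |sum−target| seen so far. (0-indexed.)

[0,9] -14+36=22 d=36 * → r--
[0,8] -14+35=21 d=35 * → r--
[0,7] -14+33=19 d=33 * → r--
[0,6] -14+29=15 d=29 * → r--
[0,5] -14+26=12 d=26 * → r--

l=0, r=4, best |Δ|=26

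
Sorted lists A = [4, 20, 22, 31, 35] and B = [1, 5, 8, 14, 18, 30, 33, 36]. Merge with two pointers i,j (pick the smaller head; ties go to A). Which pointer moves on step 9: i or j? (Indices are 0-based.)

[i=0,j=0] A[i]=4>B[j]=1 take 1 → j++
[i=0,j=1] A[i]=4<=B[j]=5 take 4 → i++
[i=1,j=1] A[i]=20>B[j]=5 take 5 → j++
[i=1,j=2] A[i]=20>B[j]=8 take 8 → j++
[i=1,j=3] A[i]=20>B[j]=14 take 14 → j++
[i=1,j=4] A[i]=20>B[j]=18 take 18 → j++
[i=1,j=5] A[i]=20<=B[j]=30 take 20 → i++
[i=2,j=5] A[i]=22<=B[j]=30 take 22 → i++
[i=3,j=5] A[i]=31>B[j]=30 take 30 → j++

j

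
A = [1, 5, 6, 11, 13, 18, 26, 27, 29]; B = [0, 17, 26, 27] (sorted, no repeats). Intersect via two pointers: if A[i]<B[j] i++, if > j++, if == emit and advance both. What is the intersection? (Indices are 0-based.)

[i=0,j=0] 1>0 → j++
[i=0,j=1] 1<17 → i++
[i=1,j=1] 5<17 → i++
[i=2,j=1] 6<17 → i++
[i=3,j=1] 11<17 → i++
[i=4,j=1] 13<17 → i++
[i=5,j=1] 18>17 → j++
[i=5,j=2] 18<26 → i++
[i=6,j=2] 26==26 emit → i++,j++
[i=7,j=3] 27==27 emit → i++,j++

intersection = [26, 27]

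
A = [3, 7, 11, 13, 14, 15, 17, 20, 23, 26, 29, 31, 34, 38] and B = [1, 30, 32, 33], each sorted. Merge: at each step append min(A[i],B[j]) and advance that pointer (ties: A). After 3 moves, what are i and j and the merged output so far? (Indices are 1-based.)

i=1 j=1: A[i]=3>B[j]=1 take 1, j++
i=1 j=2: A[i]=3<=B[j]=30 take 3, i++
i=2 j=2: A[i]=7<=B[j]=30 take 7, i++

i=3, j=2, merged so far=[1, 3, 7]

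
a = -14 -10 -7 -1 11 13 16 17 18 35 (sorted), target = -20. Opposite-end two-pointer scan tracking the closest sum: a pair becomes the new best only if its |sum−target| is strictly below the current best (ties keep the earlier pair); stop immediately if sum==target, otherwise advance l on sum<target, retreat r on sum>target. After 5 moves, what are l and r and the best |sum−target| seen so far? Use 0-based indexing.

l=0, r=4, best |Δ|=19

l=0 r=9: -14+35=21 d=41 *, r--
l=0 r=8: -14+18=4 d=24 *, r--
l=0 r=7: -14+17=3 d=23 *, r--
l=0 r=6: -14+16=2 d=22 *, r--
l=0 r=5: -14+13=-1 d=19 *, r--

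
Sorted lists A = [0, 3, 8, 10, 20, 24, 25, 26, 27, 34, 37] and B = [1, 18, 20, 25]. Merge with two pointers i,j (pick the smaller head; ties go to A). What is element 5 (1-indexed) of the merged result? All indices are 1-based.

merged[5] = 10

[i=1,j=1] A[i]=0<=B[j]=1 take 0 → i++
[i=2,j=1] A[i]=3>B[j]=1 take 1 → j++
[i=2,j=2] A[i]=3<=B[j]=18 take 3 → i++
[i=3,j=2] A[i]=8<=B[j]=18 take 8 → i++
[i=4,j=2] A[i]=10<=B[j]=18 take 10 → i++
[i=5,j=2] A[i]=20>B[j]=18 take 18 → j++
[i=5,j=3] A[i]=20<=B[j]=20 take 20 → i++
[i=6,j=3] A[i]=24>B[j]=20 take 20 → j++
[i=6,j=4] A[i]=24<=B[j]=25 take 24 → i++
[i=7,j=4] A[i]=25<=B[j]=25 take 25 → i++
[i=8,j=4] A[i]=26>B[j]=25 take 25 → j++
[i=8,j=5] B done, take A[i]=26 → i++
[i=9,j=5] B done, take A[i]=27 → i++
[i=10,j=5] B done, take A[i]=34 → i++
[i=11,j=5] B done, take A[i]=37 → i++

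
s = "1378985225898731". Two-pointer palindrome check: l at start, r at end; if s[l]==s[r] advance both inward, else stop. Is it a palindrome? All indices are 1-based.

palindrome

l=1 r=16: '1'=='1', l++,r--
l=2 r=15: '3'=='3', l++,r--
l=3 r=14: '7'=='7', l++,r--
l=4 r=13: '8'=='8', l++,r--
l=5 r=12: '9'=='9', l++,r--
l=6 r=11: '8'=='8', l++,r--
l=7 r=10: '5'=='5', l++,r--
l=8 r=9: '2'=='2', l++,r--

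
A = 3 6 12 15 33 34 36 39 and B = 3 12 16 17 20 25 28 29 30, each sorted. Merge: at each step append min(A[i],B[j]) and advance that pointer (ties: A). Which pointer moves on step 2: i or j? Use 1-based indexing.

[i=1,j=1] A[i]=3<=B[j]=3 take 3 → i++
[i=2,j=1] A[i]=6>B[j]=3 take 3 → j++

j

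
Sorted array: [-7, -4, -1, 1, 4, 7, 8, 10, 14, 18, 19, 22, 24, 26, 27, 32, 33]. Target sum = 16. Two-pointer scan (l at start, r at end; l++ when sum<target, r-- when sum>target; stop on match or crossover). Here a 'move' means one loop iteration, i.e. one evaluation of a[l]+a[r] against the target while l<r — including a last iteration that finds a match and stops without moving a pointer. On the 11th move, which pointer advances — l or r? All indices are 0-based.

[0,16] -7+33=26 >16 → r--
[0,15] -7+32=25 >16 → r--
[0,14] -7+27=20 >16 → r--
[0,13] -7+26=19 >16 → r--
[0,12] -7+24=17 >16 → r--
[0,11] -7+22=15 <16 → l++
[1,11] -4+22=18 >16 → r--
[1,10] -4+19=15 <16 → l++
[2,10] -1+19=18 >16 → r--
[2,9] -1+18=17 >16 → r--
[2,8] -1+14=13 <16 → l++

l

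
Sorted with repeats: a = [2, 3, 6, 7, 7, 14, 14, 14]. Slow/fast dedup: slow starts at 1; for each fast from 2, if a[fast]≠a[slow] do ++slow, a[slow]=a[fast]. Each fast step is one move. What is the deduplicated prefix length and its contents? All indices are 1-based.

(s=1,f=2) a[fast]=3≠a[slow]=2 write a[2]=3 → slow++,fast++
(s=2,f=3) a[fast]=6≠a[slow]=3 write a[3]=6 → slow++,fast++
(s=3,f=4) a[fast]=7≠a[slow]=6 write a[4]=7 → slow++,fast++
(s=4,f=5) a[fast]=7=a[slow] dup → fast++
(s=4,f=6) a[fast]=14≠a[slow]=7 write a[5]=14 → slow++,fast++
(s=5,f=7) a[fast]=14=a[slow] dup → fast++
(s=5,f=8) a[fast]=14=a[slow] dup → fast++

length 5; prefix = [2, 3, 6, 7, 14]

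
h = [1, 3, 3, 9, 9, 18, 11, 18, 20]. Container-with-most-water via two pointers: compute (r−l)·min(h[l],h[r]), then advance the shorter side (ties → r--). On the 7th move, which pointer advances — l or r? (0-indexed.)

l=0 r=8: min(1,20)*8=8 best=8 *, l++
l=1 r=8: min(3,20)*7=21 best=21 *, l++
l=2 r=8: min(3,20)*6=18 best=21, l++
l=3 r=8: min(9,20)*5=45 best=45 *, l++
l=4 r=8: min(9,20)*4=36 best=45, l++
l=5 r=8: min(18,20)*3=54 best=54 *, l++
l=6 r=8: min(11,20)*2=22 best=54, l++

l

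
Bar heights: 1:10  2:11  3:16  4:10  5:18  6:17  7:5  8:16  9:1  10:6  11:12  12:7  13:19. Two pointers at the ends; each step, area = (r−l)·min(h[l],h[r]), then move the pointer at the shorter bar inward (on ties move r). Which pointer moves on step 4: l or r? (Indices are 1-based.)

[1,13] min(10,19)*12=120 best=120 * → l++
[2,13] min(11,19)*11=121 best=121 * → l++
[3,13] min(16,19)*10=160 best=160 * → l++
[4,13] min(10,19)*9=90 best=160 → l++

l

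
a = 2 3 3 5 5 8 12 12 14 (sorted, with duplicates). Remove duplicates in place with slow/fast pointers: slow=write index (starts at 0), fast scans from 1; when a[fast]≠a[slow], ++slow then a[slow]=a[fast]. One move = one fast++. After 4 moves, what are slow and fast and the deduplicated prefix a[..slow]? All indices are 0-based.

slow=2, fast=5, prefix=[2, 3, 5]

(s=0,f=1) a[fast]=3≠a[slow]=2 write a[1]=3 → slow++,fast++
(s=1,f=2) a[fast]=3=a[slow] dup → fast++
(s=1,f=3) a[fast]=5≠a[slow]=3 write a[2]=5 → slow++,fast++
(s=2,f=4) a[fast]=5=a[slow] dup → fast++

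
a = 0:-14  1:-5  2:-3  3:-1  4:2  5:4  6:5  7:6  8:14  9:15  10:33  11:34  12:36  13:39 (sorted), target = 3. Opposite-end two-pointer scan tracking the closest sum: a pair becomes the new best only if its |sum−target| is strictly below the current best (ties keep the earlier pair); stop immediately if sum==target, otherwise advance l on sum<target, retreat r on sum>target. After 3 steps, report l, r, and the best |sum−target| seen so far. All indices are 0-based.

[0,13] -14+39=25 d=22 * → r--
[0,12] -14+36=22 d=19 * → r--
[0,11] -14+34=20 d=17 * → r--

l=0, r=10, best |Δ|=17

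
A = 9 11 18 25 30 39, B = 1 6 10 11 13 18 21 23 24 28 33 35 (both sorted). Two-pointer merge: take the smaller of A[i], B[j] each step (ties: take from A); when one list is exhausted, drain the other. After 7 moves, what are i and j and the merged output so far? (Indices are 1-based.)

[i=1,j=1] A[i]=9>B[j]=1 take 1 → j++
[i=1,j=2] A[i]=9>B[j]=6 take 6 → j++
[i=1,j=3] A[i]=9<=B[j]=10 take 9 → i++
[i=2,j=3] A[i]=11>B[j]=10 take 10 → j++
[i=2,j=4] A[i]=11<=B[j]=11 take 11 → i++
[i=3,j=4] A[i]=18>B[j]=11 take 11 → j++
[i=3,j=5] A[i]=18>B[j]=13 take 13 → j++

i=3, j=6, merged so far=[1, 6, 9, 10, 11, 11, 13]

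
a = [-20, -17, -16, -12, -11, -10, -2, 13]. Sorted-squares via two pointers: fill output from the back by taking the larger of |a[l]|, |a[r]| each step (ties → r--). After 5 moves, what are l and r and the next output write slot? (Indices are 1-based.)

l=5, r=7, next write slot=3

[1,8] |-20|>|13| out[8]=400 → l++
[2,8] |-17|>|13| out[7]=289 → l++
[3,8] |-16|>|13| out[6]=256 → l++
[4,8] |-12|<=|13| out[5]=169 → r--
[4,7] |-12|>|-2| out[4]=144 → l++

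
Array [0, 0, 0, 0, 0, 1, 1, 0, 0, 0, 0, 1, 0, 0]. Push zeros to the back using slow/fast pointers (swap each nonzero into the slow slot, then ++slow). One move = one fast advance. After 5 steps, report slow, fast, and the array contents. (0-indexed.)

slow=0, fast=5, a=[0, 0, 0, 0, 0, 1, 1, 0, 0, 0, 0, 1, 0, 0]

(s=0,f=0) a[fast]=0 → fast++
(s=0,f=1) a[fast]=0 → fast++
(s=0,f=2) a[fast]=0 → fast++
(s=0,f=3) a[fast]=0 → fast++
(s=0,f=4) a[fast]=0 → fast++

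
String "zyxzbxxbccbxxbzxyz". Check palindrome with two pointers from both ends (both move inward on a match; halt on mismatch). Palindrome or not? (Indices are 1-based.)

l=1 r=18: 'z'=='z', l++,r--
l=2 r=17: 'y'=='y', l++,r--
l=3 r=16: 'x'=='x', l++,r--
l=4 r=15: 'z'=='z', l++,r--
l=5 r=14: 'b'=='b', l++,r--
l=6 r=13: 'x'=='x', l++,r--
l=7 r=12: 'x'=='x', l++,r--
l=8 r=11: 'b'=='b', l++,r--
l=9 r=10: 'c'=='c', l++,r--

palindrome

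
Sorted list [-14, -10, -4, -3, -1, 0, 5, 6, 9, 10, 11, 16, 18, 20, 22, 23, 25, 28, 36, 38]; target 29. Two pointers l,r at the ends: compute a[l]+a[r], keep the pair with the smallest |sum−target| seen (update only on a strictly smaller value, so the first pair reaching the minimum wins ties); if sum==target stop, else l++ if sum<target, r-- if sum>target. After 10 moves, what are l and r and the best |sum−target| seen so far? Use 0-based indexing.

l=6, r=15, best |Δ|=1

[0,19] -14+38=24 d=5 * → l++
[1,19] -10+38=28 d=1 * → l++
[2,19] -4+38=34 d=5 → r--
[2,18] -4+36=32 d=3 → r--
[2,17] -4+28=24 d=5 → l++
[3,17] -3+28=25 d=4 → l++
[4,17] -1+28=27 d=2 → l++
[5,17] 0+28=28 d=1 → l++
[6,17] 5+28=33 d=4 → r--
[6,16] 5+25=30 d=1 → r--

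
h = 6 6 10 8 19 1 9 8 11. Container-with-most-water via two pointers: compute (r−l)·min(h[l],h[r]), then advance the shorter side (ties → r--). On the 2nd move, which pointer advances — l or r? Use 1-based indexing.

l

[1,9] min(6,11)*8=48 best=48 * → l++
[2,9] min(6,11)*7=42 best=48 → l++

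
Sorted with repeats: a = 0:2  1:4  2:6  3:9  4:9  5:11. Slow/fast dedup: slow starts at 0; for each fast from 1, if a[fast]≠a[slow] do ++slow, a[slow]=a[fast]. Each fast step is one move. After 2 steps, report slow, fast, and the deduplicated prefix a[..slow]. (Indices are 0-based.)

slow=2, fast=3, prefix=[2, 4, 6]

slow=0 fast=1: a[fast]=4≠a[slow]=2 write a[1]=4, slow++,fast++
slow=1 fast=2: a[fast]=6≠a[slow]=4 write a[2]=6, slow++,fast++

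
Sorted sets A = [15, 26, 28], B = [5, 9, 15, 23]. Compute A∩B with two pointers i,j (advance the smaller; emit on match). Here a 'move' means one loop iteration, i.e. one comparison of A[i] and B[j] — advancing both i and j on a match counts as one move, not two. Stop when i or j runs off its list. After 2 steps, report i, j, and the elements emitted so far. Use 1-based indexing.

i=1 j=1: 15>5, j++
i=1 j=2: 15>9, j++

i=1, j=3, emitted=[]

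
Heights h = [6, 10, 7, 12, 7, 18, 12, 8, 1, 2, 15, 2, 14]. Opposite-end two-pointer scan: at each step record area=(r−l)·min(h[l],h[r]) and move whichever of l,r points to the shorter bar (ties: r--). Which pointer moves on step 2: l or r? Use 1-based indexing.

l=1 r=13: min(6,14)*12=72 best=72 *, l++
l=2 r=13: min(10,14)*11=110 best=110 *, l++

l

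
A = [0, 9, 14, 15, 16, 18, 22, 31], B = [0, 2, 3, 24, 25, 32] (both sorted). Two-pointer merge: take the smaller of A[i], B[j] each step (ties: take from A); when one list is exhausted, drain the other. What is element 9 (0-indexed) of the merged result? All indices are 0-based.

i=0 j=0: A[i]=0<=B[j]=0 take 0, i++
i=1 j=0: A[i]=9>B[j]=0 take 0, j++
i=1 j=1: A[i]=9>B[j]=2 take 2, j++
i=1 j=2: A[i]=9>B[j]=3 take 3, j++
i=1 j=3: A[i]=9<=B[j]=24 take 9, i++
i=2 j=3: A[i]=14<=B[j]=24 take 14, i++
i=3 j=3: A[i]=15<=B[j]=24 take 15, i++
i=4 j=3: A[i]=16<=B[j]=24 take 16, i++
i=5 j=3: A[i]=18<=B[j]=24 take 18, i++
i=6 j=3: A[i]=22<=B[j]=24 take 22, i++
i=7 j=3: A[i]=31>B[j]=24 take 24, j++
i=7 j=4: A[i]=31>B[j]=25 take 25, j++
i=7 j=5: A[i]=31<=B[j]=32 take 31, i++
i=8 j=5: A done, take B[j]=32, j++

merged[9] = 22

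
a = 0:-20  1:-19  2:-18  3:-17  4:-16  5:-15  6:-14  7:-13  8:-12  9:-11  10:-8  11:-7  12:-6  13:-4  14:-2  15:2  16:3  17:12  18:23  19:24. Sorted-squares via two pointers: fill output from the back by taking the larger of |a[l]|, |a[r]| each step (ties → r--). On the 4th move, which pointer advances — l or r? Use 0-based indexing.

l

l=0 r=19: |-20|<=|24| out[19]=576, r--
l=0 r=18: |-20|<=|23| out[18]=529, r--
l=0 r=17: |-20|>|12| out[17]=400, l++
l=1 r=17: |-19|>|12| out[16]=361, l++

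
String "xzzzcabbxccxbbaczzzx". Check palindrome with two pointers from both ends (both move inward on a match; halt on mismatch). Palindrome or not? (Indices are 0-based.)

palindrome

l=0 r=19: 'x'=='x', l++,r--
l=1 r=18: 'z'=='z', l++,r--
l=2 r=17: 'z'=='z', l++,r--
l=3 r=16: 'z'=='z', l++,r--
l=4 r=15: 'c'=='c', l++,r--
l=5 r=14: 'a'=='a', l++,r--
l=6 r=13: 'b'=='b', l++,r--
l=7 r=12: 'b'=='b', l++,r--
l=8 r=11: 'x'=='x', l++,r--
l=9 r=10: 'c'=='c', l++,r--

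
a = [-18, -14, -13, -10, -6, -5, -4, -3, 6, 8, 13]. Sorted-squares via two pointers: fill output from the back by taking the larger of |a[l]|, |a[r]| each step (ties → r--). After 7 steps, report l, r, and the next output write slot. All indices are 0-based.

l=4, r=7, next write slot=3

[0,10] |-18|>|13| out[10]=324 → l++
[1,10] |-14|>|13| out[9]=196 → l++
[2,10] |-13|<=|13| out[8]=169 → r--
[2,9] |-13|>|8| out[7]=169 → l++
[3,9] |-10|>|8| out[6]=100 → l++
[4,9] |-6|<=|8| out[5]=64 → r--
[4,8] |-6|<=|6| out[4]=36 → r--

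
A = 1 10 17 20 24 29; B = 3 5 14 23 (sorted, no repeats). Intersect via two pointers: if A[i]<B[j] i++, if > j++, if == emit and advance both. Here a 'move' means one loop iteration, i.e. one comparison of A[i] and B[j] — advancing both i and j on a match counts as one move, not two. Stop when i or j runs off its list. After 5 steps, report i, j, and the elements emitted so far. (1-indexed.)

i=1 j=1: 1<3, i++
i=2 j=1: 10>3, j++
i=2 j=2: 10>5, j++
i=2 j=3: 10<14, i++
i=3 j=3: 17>14, j++

i=3, j=4, emitted=[]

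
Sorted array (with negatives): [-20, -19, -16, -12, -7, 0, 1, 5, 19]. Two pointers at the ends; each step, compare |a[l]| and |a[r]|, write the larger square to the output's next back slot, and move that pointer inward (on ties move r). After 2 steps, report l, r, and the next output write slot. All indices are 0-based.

l=1, r=7, next write slot=6

l=0 r=8: |-20|>|19| out[8]=400, l++
l=1 r=8: |-19|<=|19| out[7]=361, r--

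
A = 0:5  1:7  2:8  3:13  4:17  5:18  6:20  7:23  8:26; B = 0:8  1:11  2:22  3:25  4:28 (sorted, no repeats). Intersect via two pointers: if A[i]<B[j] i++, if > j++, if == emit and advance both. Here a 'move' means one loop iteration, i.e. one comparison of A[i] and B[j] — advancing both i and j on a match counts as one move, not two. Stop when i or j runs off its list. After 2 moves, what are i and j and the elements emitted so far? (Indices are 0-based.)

i=2, j=0, emitted=[]

i=0 j=0: 5<8, i++
i=1 j=0: 7<8, i++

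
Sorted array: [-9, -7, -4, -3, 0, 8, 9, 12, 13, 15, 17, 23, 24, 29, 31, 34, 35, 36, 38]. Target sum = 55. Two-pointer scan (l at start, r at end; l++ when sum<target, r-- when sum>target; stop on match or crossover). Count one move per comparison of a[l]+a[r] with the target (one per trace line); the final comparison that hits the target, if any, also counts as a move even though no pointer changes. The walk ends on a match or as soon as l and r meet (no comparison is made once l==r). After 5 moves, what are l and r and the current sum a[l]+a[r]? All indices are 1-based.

l=1 r=19: -9+38=29 <55, l++
l=2 r=19: -7+38=31 <55, l++
l=3 r=19: -4+38=34 <55, l++
l=4 r=19: -3+38=35 <55, l++
l=5 r=19: 0+38=38 <55, l++

l=6, r=19, sum=46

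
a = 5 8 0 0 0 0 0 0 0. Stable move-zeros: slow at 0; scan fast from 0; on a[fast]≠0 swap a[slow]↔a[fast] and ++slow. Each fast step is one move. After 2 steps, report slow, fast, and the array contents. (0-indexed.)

slow=2, fast=2, a=[5, 8, 0, 0, 0, 0, 0, 0, 0]

(s=0,f=0) a[fast]=5≠0 swap→a[0]=5 → slow++,fast++
(s=1,f=1) a[fast]=8≠0 swap→a[1]=8 → slow++,fast++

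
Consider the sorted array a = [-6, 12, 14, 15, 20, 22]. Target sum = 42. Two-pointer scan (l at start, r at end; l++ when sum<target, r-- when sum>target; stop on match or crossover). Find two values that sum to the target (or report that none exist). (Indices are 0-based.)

l=0 r=5: -6+22=16 <42, l++
l=1 r=5: 12+22=34 <42, l++
l=2 r=5: 14+22=36 <42, l++
l=3 r=5: 15+22=37 <42, l++
l=4 r=5: 20+22=42, found

(20, 22)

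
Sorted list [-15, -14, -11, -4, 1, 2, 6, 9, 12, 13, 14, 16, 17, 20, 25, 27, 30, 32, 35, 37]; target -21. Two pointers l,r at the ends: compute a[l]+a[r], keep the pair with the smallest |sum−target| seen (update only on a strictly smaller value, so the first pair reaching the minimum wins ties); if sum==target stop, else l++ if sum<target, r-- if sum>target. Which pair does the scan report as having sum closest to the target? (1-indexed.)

[1,20] -15+37=22 d=43 * → r--
[1,19] -15+35=20 d=41 * → r--
[1,18] -15+32=17 d=38 * → r--
[1,17] -15+30=15 d=36 * → r--
[1,16] -15+27=12 d=33 * → r--
[1,15] -15+25=10 d=31 * → r--
[1,14] -15+20=5 d=26 * → r--
[1,13] -15+17=2 d=23 * → r--
[1,12] -15+16=1 d=22 * → r--
[1,11] -15+14=-1 d=20 * → r--
[1,10] -15+13=-2 d=19 * → r--
[1,9] -15+12=-3 d=18 * → r--
[1,8] -15+9=-6 d=15 * → r--
[1,7] -15+6=-9 d=12 * → r--
[1,6] -15+2=-13 d=8 * → r--
[1,5] -15+1=-14 d=7 * → r--
[1,4] -15+-4=-19 d=2 * → r--
[1,3] -15+-11=-26 d=5 → l++
[2,3] -14+-11=-25 d=4 → l++

pair (-15, -4) with sum -19 (|Δ|=2)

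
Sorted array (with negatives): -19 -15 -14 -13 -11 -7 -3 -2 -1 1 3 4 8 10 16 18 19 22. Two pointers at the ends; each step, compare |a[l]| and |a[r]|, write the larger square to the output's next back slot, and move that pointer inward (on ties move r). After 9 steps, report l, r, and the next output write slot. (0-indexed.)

l=5, r=13, next write slot=8

l=0 r=17: |-19|<=|22| out[17]=484, r--
l=0 r=16: |-19|<=|19| out[16]=361, r--
l=0 r=15: |-19|>|18| out[15]=361, l++
l=1 r=15: |-15|<=|18| out[14]=324, r--
l=1 r=14: |-15|<=|16| out[13]=256, r--
l=1 r=13: |-15|>|10| out[12]=225, l++
l=2 r=13: |-14|>|10| out[11]=196, l++
l=3 r=13: |-13|>|10| out[10]=169, l++
l=4 r=13: |-11|>|10| out[9]=121, l++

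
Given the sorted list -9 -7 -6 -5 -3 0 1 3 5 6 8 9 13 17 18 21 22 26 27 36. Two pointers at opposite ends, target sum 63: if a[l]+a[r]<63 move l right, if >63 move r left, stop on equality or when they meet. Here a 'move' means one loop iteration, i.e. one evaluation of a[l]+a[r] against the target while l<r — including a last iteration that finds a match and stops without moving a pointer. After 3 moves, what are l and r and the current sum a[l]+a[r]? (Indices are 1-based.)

l=1 r=20: -9+36=27 <63, l++
l=2 r=20: -7+36=29 <63, l++
l=3 r=20: -6+36=30 <63, l++

l=4, r=20, sum=31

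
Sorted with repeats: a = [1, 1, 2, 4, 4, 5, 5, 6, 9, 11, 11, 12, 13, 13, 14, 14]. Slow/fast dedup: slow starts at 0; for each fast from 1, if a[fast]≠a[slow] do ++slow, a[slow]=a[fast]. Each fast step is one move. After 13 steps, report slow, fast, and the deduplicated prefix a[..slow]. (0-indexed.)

slow=8, fast=14, prefix=[1, 2, 4, 5, 6, 9, 11, 12, 13]

slow=0 fast=1: a[fast]=1=a[slow] dup, fast++
slow=0 fast=2: a[fast]=2≠a[slow]=1 write a[1]=2, slow++,fast++
slow=1 fast=3: a[fast]=4≠a[slow]=2 write a[2]=4, slow++,fast++
slow=2 fast=4: a[fast]=4=a[slow] dup, fast++
slow=2 fast=5: a[fast]=5≠a[slow]=4 write a[3]=5, slow++,fast++
slow=3 fast=6: a[fast]=5=a[slow] dup, fast++
slow=3 fast=7: a[fast]=6≠a[slow]=5 write a[4]=6, slow++,fast++
slow=4 fast=8: a[fast]=9≠a[slow]=6 write a[5]=9, slow++,fast++
slow=5 fast=9: a[fast]=11≠a[slow]=9 write a[6]=11, slow++,fast++
slow=6 fast=10: a[fast]=11=a[slow] dup, fast++
slow=6 fast=11: a[fast]=12≠a[slow]=11 write a[7]=12, slow++,fast++
slow=7 fast=12: a[fast]=13≠a[slow]=12 write a[8]=13, slow++,fast++
slow=8 fast=13: a[fast]=13=a[slow] dup, fast++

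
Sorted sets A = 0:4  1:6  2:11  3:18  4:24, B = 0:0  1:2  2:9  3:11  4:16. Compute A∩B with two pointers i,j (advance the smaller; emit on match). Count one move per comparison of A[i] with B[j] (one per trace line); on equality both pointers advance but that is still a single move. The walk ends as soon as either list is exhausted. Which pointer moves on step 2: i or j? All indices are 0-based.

i=0 j=0: 4>0, j++
i=0 j=1: 4>2, j++

j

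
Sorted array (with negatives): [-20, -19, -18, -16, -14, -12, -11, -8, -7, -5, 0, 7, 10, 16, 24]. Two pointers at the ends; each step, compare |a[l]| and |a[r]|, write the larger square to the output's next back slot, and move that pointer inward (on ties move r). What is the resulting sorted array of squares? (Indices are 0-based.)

[0,14] |-20|<=|24| out[14]=576 → r--
[0,13] |-20|>|16| out[13]=400 → l++
[1,13] |-19|>|16| out[12]=361 → l++
[2,13] |-18|>|16| out[11]=324 → l++
[3,13] |-16|<=|16| out[10]=256 → r--
[3,12] |-16|>|10| out[9]=256 → l++
[4,12] |-14|>|10| out[8]=196 → l++
[5,12] |-12|>|10| out[7]=144 → l++
[6,12] |-11|>|10| out[6]=121 → l++
[7,12] |-8|<=|10| out[5]=100 → r--
[7,11] |-8|>|7| out[4]=64 → l++
[8,11] |-7|<=|7| out[3]=49 → r--
[8,10] |-7|>|0| out[2]=49 → l++
[9,10] |-5|>|0| out[1]=25 → l++
[10,10] |0|<=|0| out[0]=0 → r--

[0, 25, 49, 49, 64, 100, 121, 144, 196, 256, 256, 324, 361, 400, 576]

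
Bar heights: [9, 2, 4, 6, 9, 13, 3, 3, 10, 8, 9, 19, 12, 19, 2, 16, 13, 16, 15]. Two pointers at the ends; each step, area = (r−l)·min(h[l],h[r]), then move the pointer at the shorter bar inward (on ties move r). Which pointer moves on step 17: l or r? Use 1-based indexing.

l=1 r=19: min(9,15)*18=162 best=162 *, l++
l=2 r=19: min(2,15)*17=34 best=162, l++
l=3 r=19: min(4,15)*16=64 best=162, l++
l=4 r=19: min(6,15)*15=90 best=162, l++
l=5 r=19: min(9,15)*14=126 best=162, l++
l=6 r=19: min(13,15)*13=169 best=169 *, l++
l=7 r=19: min(3,15)*12=36 best=169, l++
l=8 r=19: min(3,15)*11=33 best=169, l++
l=9 r=19: min(10,15)*10=100 best=169, l++
l=10 r=19: min(8,15)*9=72 best=169, l++
l=11 r=19: min(9,15)*8=72 best=169, l++
l=12 r=19: min(19,15)*7=105 best=169, r--
l=12 r=18: min(19,16)*6=96 best=169, r--
l=12 r=17: min(19,13)*5=65 best=169, r--
l=12 r=16: min(19,16)*4=64 best=169, r--
l=12 r=15: min(19,2)*3=6 best=169, r--
l=12 r=14: min(19,19)*2=38 best=169, r--

r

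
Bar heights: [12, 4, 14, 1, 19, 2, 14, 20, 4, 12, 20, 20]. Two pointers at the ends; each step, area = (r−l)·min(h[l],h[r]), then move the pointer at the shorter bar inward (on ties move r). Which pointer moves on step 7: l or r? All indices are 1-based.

l

l=1 r=12: min(12,20)*11=132 best=132 *, l++
l=2 r=12: min(4,20)*10=40 best=132, l++
l=3 r=12: min(14,20)*9=126 best=132, l++
l=4 r=12: min(1,20)*8=8 best=132, l++
l=5 r=12: min(19,20)*7=133 best=133 *, l++
l=6 r=12: min(2,20)*6=12 best=133, l++
l=7 r=12: min(14,20)*5=70 best=133, l++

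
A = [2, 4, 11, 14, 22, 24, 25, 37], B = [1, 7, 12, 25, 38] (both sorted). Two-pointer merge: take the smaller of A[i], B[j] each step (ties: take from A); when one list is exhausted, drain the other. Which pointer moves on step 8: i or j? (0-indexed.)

i

i=0 j=0: A[i]=2>B[j]=1 take 1, j++
i=0 j=1: A[i]=2<=B[j]=7 take 2, i++
i=1 j=1: A[i]=4<=B[j]=7 take 4, i++
i=2 j=1: A[i]=11>B[j]=7 take 7, j++
i=2 j=2: A[i]=11<=B[j]=12 take 11, i++
i=3 j=2: A[i]=14>B[j]=12 take 12, j++
i=3 j=3: A[i]=14<=B[j]=25 take 14, i++
i=4 j=3: A[i]=22<=B[j]=25 take 22, i++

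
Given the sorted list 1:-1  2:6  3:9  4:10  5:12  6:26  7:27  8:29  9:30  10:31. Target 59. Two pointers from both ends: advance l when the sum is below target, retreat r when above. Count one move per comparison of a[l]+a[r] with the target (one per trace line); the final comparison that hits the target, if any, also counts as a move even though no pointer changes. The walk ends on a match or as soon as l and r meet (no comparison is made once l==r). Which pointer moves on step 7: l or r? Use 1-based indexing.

[1,10] -1+31=30 <59 → l++
[2,10] 6+31=37 <59 → l++
[3,10] 9+31=40 <59 → l++
[4,10] 10+31=41 <59 → l++
[5,10] 12+31=43 <59 → l++
[6,10] 26+31=57 <59 → l++
[7,10] 27+31=58 <59 → l++

l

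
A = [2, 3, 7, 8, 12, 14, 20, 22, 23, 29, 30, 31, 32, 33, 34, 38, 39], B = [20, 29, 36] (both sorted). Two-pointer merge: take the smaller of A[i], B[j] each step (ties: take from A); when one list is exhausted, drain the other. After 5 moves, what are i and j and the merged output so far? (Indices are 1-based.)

i=6, j=1, merged so far=[2, 3, 7, 8, 12]

[i=1,j=1] A[i]=2<=B[j]=20 take 2 → i++
[i=2,j=1] A[i]=3<=B[j]=20 take 3 → i++
[i=3,j=1] A[i]=7<=B[j]=20 take 7 → i++
[i=4,j=1] A[i]=8<=B[j]=20 take 8 → i++
[i=5,j=1] A[i]=12<=B[j]=20 take 12 → i++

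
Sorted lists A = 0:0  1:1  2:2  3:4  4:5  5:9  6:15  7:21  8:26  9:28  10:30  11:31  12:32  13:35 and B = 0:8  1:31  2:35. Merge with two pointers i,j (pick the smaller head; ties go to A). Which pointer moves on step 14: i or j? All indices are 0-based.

j

i=0 j=0: A[i]=0<=B[j]=8 take 0, i++
i=1 j=0: A[i]=1<=B[j]=8 take 1, i++
i=2 j=0: A[i]=2<=B[j]=8 take 2, i++
i=3 j=0: A[i]=4<=B[j]=8 take 4, i++
i=4 j=0: A[i]=5<=B[j]=8 take 5, i++
i=5 j=0: A[i]=9>B[j]=8 take 8, j++
i=5 j=1: A[i]=9<=B[j]=31 take 9, i++
i=6 j=1: A[i]=15<=B[j]=31 take 15, i++
i=7 j=1: A[i]=21<=B[j]=31 take 21, i++
i=8 j=1: A[i]=26<=B[j]=31 take 26, i++
i=9 j=1: A[i]=28<=B[j]=31 take 28, i++
i=10 j=1: A[i]=30<=B[j]=31 take 30, i++
i=11 j=1: A[i]=31<=B[j]=31 take 31, i++
i=12 j=1: A[i]=32>B[j]=31 take 31, j++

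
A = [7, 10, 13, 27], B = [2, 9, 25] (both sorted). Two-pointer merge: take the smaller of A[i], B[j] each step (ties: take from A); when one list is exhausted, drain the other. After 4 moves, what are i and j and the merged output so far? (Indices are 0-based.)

[i=0,j=0] A[i]=7>B[j]=2 take 2 → j++
[i=0,j=1] A[i]=7<=B[j]=9 take 7 → i++
[i=1,j=1] A[i]=10>B[j]=9 take 9 → j++
[i=1,j=2] A[i]=10<=B[j]=25 take 10 → i++

i=2, j=2, merged so far=[2, 7, 9, 10]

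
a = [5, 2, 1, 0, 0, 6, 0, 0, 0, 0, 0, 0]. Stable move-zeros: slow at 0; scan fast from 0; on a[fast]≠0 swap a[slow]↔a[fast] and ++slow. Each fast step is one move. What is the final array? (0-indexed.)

[5, 2, 1, 6, 0, 0, 0, 0, 0, 0, 0, 0]

slow=0 fast=0: a[fast]=5≠0 swap→a[0]=5, slow++,fast++
slow=1 fast=1: a[fast]=2≠0 swap→a[1]=2, slow++,fast++
slow=2 fast=2: a[fast]=1≠0 swap→a[2]=1, slow++,fast++
slow=3 fast=3: a[fast]=0, fast++
slow=3 fast=4: a[fast]=0, fast++
slow=3 fast=5: a[fast]=6≠0 swap→a[3]=6, slow++,fast++
slow=4 fast=6: a[fast]=0, fast++
slow=4 fast=7: a[fast]=0, fast++
slow=4 fast=8: a[fast]=0, fast++
slow=4 fast=9: a[fast]=0, fast++
slow=4 fast=10: a[fast]=0, fast++
slow=4 fast=11: a[fast]=0, fast++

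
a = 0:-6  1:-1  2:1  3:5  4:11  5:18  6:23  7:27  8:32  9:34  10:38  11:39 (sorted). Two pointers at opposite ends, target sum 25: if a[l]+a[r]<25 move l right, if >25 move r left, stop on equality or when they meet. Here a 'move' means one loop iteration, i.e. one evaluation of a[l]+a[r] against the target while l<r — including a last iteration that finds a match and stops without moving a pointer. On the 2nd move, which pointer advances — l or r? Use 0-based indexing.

r

[0,11] -6+39=33 >25 → r--
[0,10] -6+38=32 >25 → r--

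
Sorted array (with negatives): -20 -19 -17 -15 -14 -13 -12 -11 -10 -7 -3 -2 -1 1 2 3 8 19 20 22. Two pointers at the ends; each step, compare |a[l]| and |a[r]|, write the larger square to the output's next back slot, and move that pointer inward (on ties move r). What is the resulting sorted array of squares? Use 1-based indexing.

[1, 1, 4, 4, 9, 9, 49, 64, 100, 121, 144, 169, 196, 225, 289, 361, 361, 400, 400, 484]

[1,20] |-20|<=|22| out[20]=484 → r--
[1,19] |-20|<=|20| out[19]=400 → r--
[1,18] |-20|>|19| out[18]=400 → l++
[2,18] |-19|<=|19| out[17]=361 → r--
[2,17] |-19|>|8| out[16]=361 → l++
[3,17] |-17|>|8| out[15]=289 → l++
[4,17] |-15|>|8| out[14]=225 → l++
[5,17] |-14|>|8| out[13]=196 → l++
[6,17] |-13|>|8| out[12]=169 → l++
[7,17] |-12|>|8| out[11]=144 → l++
[8,17] |-11|>|8| out[10]=121 → l++
[9,17] |-10|>|8| out[9]=100 → l++
[10,17] |-7|<=|8| out[8]=64 → r--
[10,16] |-7|>|3| out[7]=49 → l++
[11,16] |-3|<=|3| out[6]=9 → r--
[11,15] |-3|>|2| out[5]=9 → l++
[12,15] |-2|<=|2| out[4]=4 → r--
[12,14] |-2|>|1| out[3]=4 → l++
[13,14] |-1|<=|1| out[2]=1 → r--
[13,13] |-1|<=|-1| out[1]=1 → r--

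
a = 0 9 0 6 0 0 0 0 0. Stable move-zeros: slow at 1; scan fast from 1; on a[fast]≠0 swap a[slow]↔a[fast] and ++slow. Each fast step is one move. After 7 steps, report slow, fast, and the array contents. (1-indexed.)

slow=3, fast=8, a=[9, 6, 0, 0, 0, 0, 0, 0, 0]

(s=1,f=1) a[fast]=0 → fast++
(s=1,f=2) a[fast]=9≠0 swap→a[1]=9 → slow++,fast++
(s=2,f=3) a[fast]=0 → fast++
(s=2,f=4) a[fast]=6≠0 swap→a[2]=6 → slow++,fast++
(s=3,f=5) a[fast]=0 → fast++
(s=3,f=6) a[fast]=0 → fast++
(s=3,f=7) a[fast]=0 → fast++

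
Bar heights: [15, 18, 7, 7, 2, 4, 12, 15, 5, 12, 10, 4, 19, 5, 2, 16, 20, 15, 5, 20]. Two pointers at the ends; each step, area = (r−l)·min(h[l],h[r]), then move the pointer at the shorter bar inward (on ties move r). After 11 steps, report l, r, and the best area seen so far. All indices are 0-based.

l=11, r=19, best area=324

[0,19] min(15,20)*19=285 best=285 * → l++
[1,19] min(18,20)*18=324 best=324 * → l++
[2,19] min(7,20)*17=119 best=324 → l++
[3,19] min(7,20)*16=112 best=324 → l++
[4,19] min(2,20)*15=30 best=324 → l++
[5,19] min(4,20)*14=56 best=324 → l++
[6,19] min(12,20)*13=156 best=324 → l++
[7,19] min(15,20)*12=180 best=324 → l++
[8,19] min(5,20)*11=55 best=324 → l++
[9,19] min(12,20)*10=120 best=324 → l++
[10,19] min(10,20)*9=90 best=324 → l++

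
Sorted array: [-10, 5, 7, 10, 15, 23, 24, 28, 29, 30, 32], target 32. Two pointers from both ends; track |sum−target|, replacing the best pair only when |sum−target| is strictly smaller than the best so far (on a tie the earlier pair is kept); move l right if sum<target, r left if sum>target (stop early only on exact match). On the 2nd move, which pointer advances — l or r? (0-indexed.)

l=0 r=10: -10+32=22 d=10 *, l++
l=1 r=10: 5+32=37 d=5 *, r--

r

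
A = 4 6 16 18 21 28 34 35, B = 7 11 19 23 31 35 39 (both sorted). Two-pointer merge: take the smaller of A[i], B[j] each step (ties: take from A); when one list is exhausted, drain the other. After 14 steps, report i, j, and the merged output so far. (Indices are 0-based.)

[i=0,j=0] A[i]=4<=B[j]=7 take 4 → i++
[i=1,j=0] A[i]=6<=B[j]=7 take 6 → i++
[i=2,j=0] A[i]=16>B[j]=7 take 7 → j++
[i=2,j=1] A[i]=16>B[j]=11 take 11 → j++
[i=2,j=2] A[i]=16<=B[j]=19 take 16 → i++
[i=3,j=2] A[i]=18<=B[j]=19 take 18 → i++
[i=4,j=2] A[i]=21>B[j]=19 take 19 → j++
[i=4,j=3] A[i]=21<=B[j]=23 take 21 → i++
[i=5,j=3] A[i]=28>B[j]=23 take 23 → j++
[i=5,j=4] A[i]=28<=B[j]=31 take 28 → i++
[i=6,j=4] A[i]=34>B[j]=31 take 31 → j++
[i=6,j=5] A[i]=34<=B[j]=35 take 34 → i++
[i=7,j=5] A[i]=35<=B[j]=35 take 35 → i++
[i=8,j=5] A done, take B[j]=35 → j++

i=8, j=6, merged so far=[4, 6, 7, 11, 16, 18, 19, 21, 23, 28, 31, 34, 35, 35]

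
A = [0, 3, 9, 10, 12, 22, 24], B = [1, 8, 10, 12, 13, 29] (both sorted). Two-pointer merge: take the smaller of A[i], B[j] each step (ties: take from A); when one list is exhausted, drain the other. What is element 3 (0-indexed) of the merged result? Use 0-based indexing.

[i=0,j=0] A[i]=0<=B[j]=1 take 0 → i++
[i=1,j=0] A[i]=3>B[j]=1 take 1 → j++
[i=1,j=1] A[i]=3<=B[j]=8 take 3 → i++
[i=2,j=1] A[i]=9>B[j]=8 take 8 → j++
[i=2,j=2] A[i]=9<=B[j]=10 take 9 → i++
[i=3,j=2] A[i]=10<=B[j]=10 take 10 → i++
[i=4,j=2] A[i]=12>B[j]=10 take 10 → j++
[i=4,j=3] A[i]=12<=B[j]=12 take 12 → i++
[i=5,j=3] A[i]=22>B[j]=12 take 12 → j++
[i=5,j=4] A[i]=22>B[j]=13 take 13 → j++
[i=5,j=5] A[i]=22<=B[j]=29 take 22 → i++
[i=6,j=5] A[i]=24<=B[j]=29 take 24 → i++
[i=7,j=5] A done, take B[j]=29 → j++

merged[3] = 8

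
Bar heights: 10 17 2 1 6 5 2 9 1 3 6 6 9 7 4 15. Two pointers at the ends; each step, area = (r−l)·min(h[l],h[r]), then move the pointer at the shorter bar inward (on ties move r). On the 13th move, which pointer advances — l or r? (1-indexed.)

l=1 r=16: min(10,15)*15=150 best=150 *, l++
l=2 r=16: min(17,15)*14=210 best=210 *, r--
l=2 r=15: min(17,4)*13=52 best=210, r--
l=2 r=14: min(17,7)*12=84 best=210, r--
l=2 r=13: min(17,9)*11=99 best=210, r--
l=2 r=12: min(17,6)*10=60 best=210, r--
l=2 r=11: min(17,6)*9=54 best=210, r--
l=2 r=10: min(17,3)*8=24 best=210, r--
l=2 r=9: min(17,1)*7=7 best=210, r--
l=2 r=8: min(17,9)*6=54 best=210, r--
l=2 r=7: min(17,2)*5=10 best=210, r--
l=2 r=6: min(17,5)*4=20 best=210, r--
l=2 r=5: min(17,6)*3=18 best=210, r--

r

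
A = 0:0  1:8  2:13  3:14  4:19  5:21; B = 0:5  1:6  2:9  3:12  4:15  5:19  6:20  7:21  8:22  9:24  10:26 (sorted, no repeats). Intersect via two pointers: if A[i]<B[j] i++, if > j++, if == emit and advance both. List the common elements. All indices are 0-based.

[i=0,j=0] 0<5 → i++
[i=1,j=0] 8>5 → j++
[i=1,j=1] 8>6 → j++
[i=1,j=2] 8<9 → i++
[i=2,j=2] 13>9 → j++
[i=2,j=3] 13>12 → j++
[i=2,j=4] 13<15 → i++
[i=3,j=4] 14<15 → i++
[i=4,j=4] 19>15 → j++
[i=4,j=5] 19==19 emit → i++,j++
[i=5,j=6] 21>20 → j++
[i=5,j=7] 21==21 emit → i++,j++

intersection = [19, 21]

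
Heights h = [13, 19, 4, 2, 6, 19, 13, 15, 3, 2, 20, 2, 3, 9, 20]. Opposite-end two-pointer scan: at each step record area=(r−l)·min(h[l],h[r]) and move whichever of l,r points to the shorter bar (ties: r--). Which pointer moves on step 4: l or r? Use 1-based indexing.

l

[1,15] min(13,20)*14=182 best=182 * → l++
[2,15] min(19,20)*13=247 best=247 * → l++
[3,15] min(4,20)*12=48 best=247 → l++
[4,15] min(2,20)*11=22 best=247 → l++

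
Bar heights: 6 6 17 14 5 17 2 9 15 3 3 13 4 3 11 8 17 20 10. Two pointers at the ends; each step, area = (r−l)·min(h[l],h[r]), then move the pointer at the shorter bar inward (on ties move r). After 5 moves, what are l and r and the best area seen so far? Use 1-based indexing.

[1,19] min(6,10)*18=108 best=108 * → l++
[2,19] min(6,10)*17=102 best=108 → l++
[3,19] min(17,10)*16=160 best=160 * → r--
[3,18] min(17,20)*15=255 best=255 * → l++
[4,18] min(14,20)*14=196 best=255 → l++

l=5, r=18, best area=255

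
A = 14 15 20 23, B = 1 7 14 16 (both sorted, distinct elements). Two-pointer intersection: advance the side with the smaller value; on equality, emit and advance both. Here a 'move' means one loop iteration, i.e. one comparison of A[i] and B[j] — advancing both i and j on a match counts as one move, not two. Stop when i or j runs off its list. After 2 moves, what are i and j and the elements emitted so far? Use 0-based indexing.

[i=0,j=0] 14>1 → j++
[i=0,j=1] 14>7 → j++

i=0, j=2, emitted=[]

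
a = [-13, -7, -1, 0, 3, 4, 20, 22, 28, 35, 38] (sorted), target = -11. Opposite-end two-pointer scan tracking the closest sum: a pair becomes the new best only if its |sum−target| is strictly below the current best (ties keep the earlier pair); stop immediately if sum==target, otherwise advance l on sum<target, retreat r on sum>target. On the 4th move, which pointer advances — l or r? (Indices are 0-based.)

r

[0,10] -13+38=25 d=36 * → r--
[0,9] -13+35=22 d=33 * → r--
[0,8] -13+28=15 d=26 * → r--
[0,7] -13+22=9 d=20 * → r--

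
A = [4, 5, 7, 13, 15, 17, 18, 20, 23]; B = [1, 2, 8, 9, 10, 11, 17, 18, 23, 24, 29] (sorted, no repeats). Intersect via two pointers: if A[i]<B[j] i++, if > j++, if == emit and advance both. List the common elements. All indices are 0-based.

[i=0,j=0] 4>1 → j++
[i=0,j=1] 4>2 → j++
[i=0,j=2] 4<8 → i++
[i=1,j=2] 5<8 → i++
[i=2,j=2] 7<8 → i++
[i=3,j=2] 13>8 → j++
[i=3,j=3] 13>9 → j++
[i=3,j=4] 13>10 → j++
[i=3,j=5] 13>11 → j++
[i=3,j=6] 13<17 → i++
[i=4,j=6] 15<17 → i++
[i=5,j=6] 17==17 emit → i++,j++
[i=6,j=7] 18==18 emit → i++,j++
[i=7,j=8] 20<23 → i++
[i=8,j=8] 23==23 emit → i++,j++

intersection = [17, 18, 23]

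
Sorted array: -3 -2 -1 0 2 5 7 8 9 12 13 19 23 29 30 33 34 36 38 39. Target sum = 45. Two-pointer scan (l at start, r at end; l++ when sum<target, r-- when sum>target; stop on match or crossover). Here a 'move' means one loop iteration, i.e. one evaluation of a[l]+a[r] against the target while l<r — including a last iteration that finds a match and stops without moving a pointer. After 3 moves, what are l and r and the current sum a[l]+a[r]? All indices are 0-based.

l=0 r=19: -3+39=36 <45, l++
l=1 r=19: -2+39=37 <45, l++
l=2 r=19: -1+39=38 <45, l++

l=3, r=19, sum=39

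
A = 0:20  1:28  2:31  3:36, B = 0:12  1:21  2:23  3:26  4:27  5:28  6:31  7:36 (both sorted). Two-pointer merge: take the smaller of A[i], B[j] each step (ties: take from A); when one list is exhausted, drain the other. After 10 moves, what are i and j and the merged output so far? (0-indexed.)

i=0 j=0: A[i]=20>B[j]=12 take 12, j++
i=0 j=1: A[i]=20<=B[j]=21 take 20, i++
i=1 j=1: A[i]=28>B[j]=21 take 21, j++
i=1 j=2: A[i]=28>B[j]=23 take 23, j++
i=1 j=3: A[i]=28>B[j]=26 take 26, j++
i=1 j=4: A[i]=28>B[j]=27 take 27, j++
i=1 j=5: A[i]=28<=B[j]=28 take 28, i++
i=2 j=5: A[i]=31>B[j]=28 take 28, j++
i=2 j=6: A[i]=31<=B[j]=31 take 31, i++
i=3 j=6: A[i]=36>B[j]=31 take 31, j++

i=3, j=7, merged so far=[12, 20, 21, 23, 26, 27, 28, 28, 31, 31]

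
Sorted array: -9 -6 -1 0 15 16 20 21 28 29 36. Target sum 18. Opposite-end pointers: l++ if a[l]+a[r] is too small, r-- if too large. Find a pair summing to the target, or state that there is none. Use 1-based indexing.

no pair

l=1 r=11: -9+36=27 >18, r--
l=1 r=10: -9+29=20 >18, r--
l=1 r=9: -9+28=19 >18, r--
l=1 r=8: -9+21=12 <18, l++
l=2 r=8: -6+21=15 <18, l++
l=3 r=8: -1+21=20 >18, r--
l=3 r=7: -1+20=19 >18, r--
l=3 r=6: -1+16=15 <18, l++
l=4 r=6: 0+16=16 <18, l++
l=5 r=6: 15+16=31 >18, r--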